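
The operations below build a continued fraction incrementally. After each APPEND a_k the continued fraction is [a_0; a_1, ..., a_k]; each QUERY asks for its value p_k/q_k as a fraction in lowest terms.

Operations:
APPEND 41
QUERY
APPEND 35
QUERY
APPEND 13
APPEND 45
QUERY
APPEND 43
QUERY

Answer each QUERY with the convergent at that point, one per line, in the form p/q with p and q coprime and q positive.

41/1
1436/35
843341/20555
36282372/884321

APPEND 41: p_0 = 41·1 + 0 = 41, q_0 = 41·0 + 1 = 1 → 41/1
APPEND 35: p_1 = 35·41 + 1 = 1436, q_1 = 35·1 + 0 = 35 → 1436/35
APPEND 13: p_2 = 13·1436 + 41 = 18709, q_2 = 13·35 + 1 = 456 → 18709/456
APPEND 45: p_3 = 45·18709 + 1436 = 843341, q_3 = 45·456 + 35 = 20555 → 843341/20555
APPEND 43: p_4 = 43·843341 + 18709 = 36282372, q_4 = 43·20555 + 456 = 884321 → 36282372/884321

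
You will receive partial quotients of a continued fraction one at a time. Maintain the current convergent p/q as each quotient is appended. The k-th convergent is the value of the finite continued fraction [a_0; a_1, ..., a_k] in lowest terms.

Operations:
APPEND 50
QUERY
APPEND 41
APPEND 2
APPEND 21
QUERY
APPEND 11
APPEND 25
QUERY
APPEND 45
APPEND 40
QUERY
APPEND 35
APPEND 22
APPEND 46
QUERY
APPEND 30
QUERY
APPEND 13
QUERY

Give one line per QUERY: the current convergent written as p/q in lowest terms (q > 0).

50/1
89243/1784
24734868/494459
44586930268/891308939
1584009149042773/31664918520145
47554675503727288/950635244744283
619794790697497517/12389923100195824

APPEND 50: p_0 = 50·1 + 0 = 50, q_0 = 50·0 + 1 = 1 → 50/1
APPEND 41: p_1 = 41·50 + 1 = 2051, q_1 = 41·1 + 0 = 41 → 2051/41
APPEND 2: p_2 = 2·2051 + 50 = 4152, q_2 = 2·41 + 1 = 83 → 4152/83
APPEND 21: p_3 = 21·4152 + 2051 = 89243, q_3 = 21·83 + 41 = 1784 → 89243/1784
APPEND 11: p_4 = 11·89243 + 4152 = 985825, q_4 = 11·1784 + 83 = 19707 → 985825/19707
APPEND 25: p_5 = 25·985825 + 89243 = 24734868, q_5 = 25·19707 + 1784 = 494459 → 24734868/494459
APPEND 45: p_6 = 45·24734868 + 985825 = 1114054885, q_6 = 45·494459 + 19707 = 22270362 → 1114054885/22270362
APPEND 40: p_7 = 40·1114054885 + 24734868 = 44586930268, q_7 = 40·22270362 + 494459 = 891308939 → 44586930268/891308939
APPEND 35: p_8 = 35·44586930268 + 1114054885 = 1561656614265, q_8 = 35·891308939 + 22270362 = 31218083227 → 1561656614265/31218083227
APPEND 22: p_9 = 22·1561656614265 + 44586930268 = 34401032444098, q_9 = 22·31218083227 + 891308939 = 687689139933 → 34401032444098/687689139933
APPEND 46: p_10 = 46·34401032444098 + 1561656614265 = 1584009149042773, q_10 = 46·687689139933 + 31218083227 = 31664918520145 → 1584009149042773/31664918520145
APPEND 30: p_11 = 30·1584009149042773 + 34401032444098 = 47554675503727288, q_11 = 30·31664918520145 + 687689139933 = 950635244744283 → 47554675503727288/950635244744283
APPEND 13: p_12 = 13·47554675503727288 + 1584009149042773 = 619794790697497517, q_12 = 13·950635244744283 + 31664918520145 = 12389923100195824 → 619794790697497517/12389923100195824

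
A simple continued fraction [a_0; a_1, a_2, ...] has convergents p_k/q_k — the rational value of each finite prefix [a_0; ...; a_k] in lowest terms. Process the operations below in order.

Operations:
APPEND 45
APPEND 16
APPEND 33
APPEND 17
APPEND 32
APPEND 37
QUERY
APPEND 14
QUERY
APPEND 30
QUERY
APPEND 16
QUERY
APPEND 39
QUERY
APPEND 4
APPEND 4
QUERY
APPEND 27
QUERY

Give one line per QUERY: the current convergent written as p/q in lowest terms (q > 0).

481952901/10695238
6760355396/150022149
203292614781/4511359708
3259442191892/72331777477
127321538098569/2825450681311
2177503916443241/48321988692195
59305151338553675/1316067829191986

APPEND 45: p_0 = 45·1 + 0 = 45, q_0 = 45·0 + 1 = 1 → 45/1
APPEND 16: p_1 = 16·45 + 1 = 721, q_1 = 16·1 + 0 = 16 → 721/16
APPEND 33: p_2 = 33·721 + 45 = 23838, q_2 = 33·16 + 1 = 529 → 23838/529
APPEND 17: p_3 = 17·23838 + 721 = 405967, q_3 = 17·529 + 16 = 9009 → 405967/9009
APPEND 32: p_4 = 32·405967 + 23838 = 13014782, q_4 = 32·9009 + 529 = 288817 → 13014782/288817
APPEND 37: p_5 = 37·13014782 + 405967 = 481952901, q_5 = 37·288817 + 9009 = 10695238 → 481952901/10695238
APPEND 14: p_6 = 14·481952901 + 13014782 = 6760355396, q_6 = 14·10695238 + 288817 = 150022149 → 6760355396/150022149
APPEND 30: p_7 = 30·6760355396 + 481952901 = 203292614781, q_7 = 30·150022149 + 10695238 = 4511359708 → 203292614781/4511359708
APPEND 16: p_8 = 16·203292614781 + 6760355396 = 3259442191892, q_8 = 16·4511359708 + 150022149 = 72331777477 → 3259442191892/72331777477
APPEND 39: p_9 = 39·3259442191892 + 203292614781 = 127321538098569, q_9 = 39·72331777477 + 4511359708 = 2825450681311 → 127321538098569/2825450681311
APPEND 4: p_10 = 4·127321538098569 + 3259442191892 = 512545594586168, q_10 = 4·2825450681311 + 72331777477 = 11374134502721 → 512545594586168/11374134502721
APPEND 4: p_11 = 4·512545594586168 + 127321538098569 = 2177503916443241, q_11 = 4·11374134502721 + 2825450681311 = 48321988692195 → 2177503916443241/48321988692195
APPEND 27: p_12 = 27·2177503916443241 + 512545594586168 = 59305151338553675, q_12 = 27·48321988692195 + 11374134502721 = 1316067829191986 → 59305151338553675/1316067829191986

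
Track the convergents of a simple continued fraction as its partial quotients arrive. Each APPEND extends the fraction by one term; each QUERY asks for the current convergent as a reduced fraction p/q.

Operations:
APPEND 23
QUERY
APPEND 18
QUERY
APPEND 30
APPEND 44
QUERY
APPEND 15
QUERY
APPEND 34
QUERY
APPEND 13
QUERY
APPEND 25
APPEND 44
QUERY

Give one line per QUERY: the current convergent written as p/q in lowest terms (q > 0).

23/1
415/18
549227/23822
8250878/357871
281079079/12191436
3662278905/158846539
4044536553881/175426462623

APPEND 23: p_0 = 23·1 + 0 = 23, q_0 = 23·0 + 1 = 1 → 23/1
APPEND 18: p_1 = 18·23 + 1 = 415, q_1 = 18·1 + 0 = 18 → 415/18
APPEND 30: p_2 = 30·415 + 23 = 12473, q_2 = 30·18 + 1 = 541 → 12473/541
APPEND 44: p_3 = 44·12473 + 415 = 549227, q_3 = 44·541 + 18 = 23822 → 549227/23822
APPEND 15: p_4 = 15·549227 + 12473 = 8250878, q_4 = 15·23822 + 541 = 357871 → 8250878/357871
APPEND 34: p_5 = 34·8250878 + 549227 = 281079079, q_5 = 34·357871 + 23822 = 12191436 → 281079079/12191436
APPEND 13: p_6 = 13·281079079 + 8250878 = 3662278905, q_6 = 13·12191436 + 357871 = 158846539 → 3662278905/158846539
APPEND 25: p_7 = 25·3662278905 + 281079079 = 91838051704, q_7 = 25·158846539 + 12191436 = 3983354911 → 91838051704/3983354911
APPEND 44: p_8 = 44·91838051704 + 3662278905 = 4044536553881, q_8 = 44·3983354911 + 158846539 = 175426462623 → 4044536553881/175426462623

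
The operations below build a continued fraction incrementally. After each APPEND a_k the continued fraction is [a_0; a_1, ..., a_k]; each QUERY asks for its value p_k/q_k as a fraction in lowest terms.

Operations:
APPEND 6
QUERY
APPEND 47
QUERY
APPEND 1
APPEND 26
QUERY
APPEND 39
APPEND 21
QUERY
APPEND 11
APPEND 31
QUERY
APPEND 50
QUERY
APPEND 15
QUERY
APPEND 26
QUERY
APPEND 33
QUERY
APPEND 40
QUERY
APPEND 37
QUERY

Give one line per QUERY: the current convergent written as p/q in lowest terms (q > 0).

APPEND 6: p_0 = 6·1 + 0 = 6, q_0 = 6·0 + 1 = 1 → 6/1
APPEND 47: p_1 = 47·6 + 1 = 283, q_1 = 47·1 + 0 = 47 → 283/47
APPEND 1: p_2 = 1·283 + 6 = 289, q_2 = 1·47 + 1 = 48 → 289/48
APPEND 26: p_3 = 26·289 + 283 = 7797, q_3 = 26·48 + 47 = 1295 → 7797/1295
APPEND 39: p_4 = 39·7797 + 289 = 304372, q_4 = 39·1295 + 48 = 50553 → 304372/50553
APPEND 21: p_5 = 21·304372 + 7797 = 6399609, q_5 = 21·50553 + 1295 = 1062908 → 6399609/1062908
APPEND 11: p_6 = 11·6399609 + 304372 = 70700071, q_6 = 11·1062908 + 50553 = 11742541 → 70700071/11742541
APPEND 31: p_7 = 31·70700071 + 6399609 = 2198101810, q_7 = 31·11742541 + 1062908 = 365081679 → 2198101810/365081679
APPEND 50: p_8 = 50·2198101810 + 70700071 = 109975790571, q_8 = 50·365081679 + 11742541 = 18265826491 → 109975790571/18265826491
APPEND 15: p_9 = 15·109975790571 + 2198101810 = 1651834960375, q_9 = 15·18265826491 + 365081679 = 274352479044 → 1651834960375/274352479044
APPEND 26: p_10 = 26·1651834960375 + 109975790571 = 43057684760321, q_10 = 26·274352479044 + 18265826491 = 7151430281635 → 43057684760321/7151430281635
APPEND 33: p_11 = 33·43057684760321 + 1651834960375 = 1422555432050968, q_11 = 33·7151430281635 + 274352479044 = 236271551772999 → 1422555432050968/236271551772999
APPEND 40: p_12 = 40·1422555432050968 + 43057684760321 = 56945274966799041, q_12 = 40·236271551772999 + 7151430281635 = 9458013501201595 → 56945274966799041/9458013501201595
APPEND 37: p_13 = 37·56945274966799041 + 1422555432050968 = 2108397729203615485, q_13 = 37·9458013501201595 + 236271551772999 = 350182771096232014 → 2108397729203615485/350182771096232014

6/1
283/47
7797/1295
6399609/1062908
2198101810/365081679
109975790571/18265826491
1651834960375/274352479044
43057684760321/7151430281635
1422555432050968/236271551772999
56945274966799041/9458013501201595
2108397729203615485/350182771096232014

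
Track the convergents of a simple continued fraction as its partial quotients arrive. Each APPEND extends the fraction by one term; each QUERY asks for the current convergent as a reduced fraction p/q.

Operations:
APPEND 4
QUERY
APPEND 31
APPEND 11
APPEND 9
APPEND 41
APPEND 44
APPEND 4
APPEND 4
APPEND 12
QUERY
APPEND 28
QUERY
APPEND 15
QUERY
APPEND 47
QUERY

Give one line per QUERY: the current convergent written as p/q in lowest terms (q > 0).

4/1
4744388843/1176635683
133230647676/33041965849
2003204103983/496806123418
94283823534877/23382929766495

APPEND 4: p_0 = 4·1 + 0 = 4, q_0 = 4·0 + 1 = 1 → 4/1
APPEND 31: p_1 = 31·4 + 1 = 125, q_1 = 31·1 + 0 = 31 → 125/31
APPEND 11: p_2 = 11·125 + 4 = 1379, q_2 = 11·31 + 1 = 342 → 1379/342
APPEND 9: p_3 = 9·1379 + 125 = 12536, q_3 = 9·342 + 31 = 3109 → 12536/3109
APPEND 41: p_4 = 41·12536 + 1379 = 515355, q_4 = 41·3109 + 342 = 127811 → 515355/127811
APPEND 44: p_5 = 44·515355 + 12536 = 22688156, q_5 = 44·127811 + 3109 = 5626793 → 22688156/5626793
APPEND 4: p_6 = 4·22688156 + 515355 = 91267979, q_6 = 4·5626793 + 127811 = 22634983 → 91267979/22634983
APPEND 4: p_7 = 4·91267979 + 22688156 = 387760072, q_7 = 4·22634983 + 5626793 = 96166725 → 387760072/96166725
APPEND 12: p_8 = 12·387760072 + 91267979 = 4744388843, q_8 = 12·96166725 + 22634983 = 1176635683 → 4744388843/1176635683
APPEND 28: p_9 = 28·4744388843 + 387760072 = 133230647676, q_9 = 28·1176635683 + 96166725 = 33041965849 → 133230647676/33041965849
APPEND 15: p_10 = 15·133230647676 + 4744388843 = 2003204103983, q_10 = 15·33041965849 + 1176635683 = 496806123418 → 2003204103983/496806123418
APPEND 47: p_11 = 47·2003204103983 + 133230647676 = 94283823534877, q_11 = 47·496806123418 + 33041965849 = 23382929766495 → 94283823534877/23382929766495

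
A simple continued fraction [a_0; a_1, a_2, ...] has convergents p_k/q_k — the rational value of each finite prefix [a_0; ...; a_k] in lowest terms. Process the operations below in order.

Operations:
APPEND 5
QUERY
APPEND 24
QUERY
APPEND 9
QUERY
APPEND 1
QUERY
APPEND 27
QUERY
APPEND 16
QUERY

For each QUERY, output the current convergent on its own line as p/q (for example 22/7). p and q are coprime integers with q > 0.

APPEND 5: p_0 = 5·1 + 0 = 5, q_0 = 5·0 + 1 = 1 → 5/1
APPEND 24: p_1 = 24·5 + 1 = 121, q_1 = 24·1 + 0 = 24 → 121/24
APPEND 9: p_2 = 9·121 + 5 = 1094, q_2 = 9·24 + 1 = 217 → 1094/217
APPEND 1: p_3 = 1·1094 + 121 = 1215, q_3 = 1·217 + 24 = 241 → 1215/241
APPEND 27: p_4 = 27·1215 + 1094 = 33899, q_4 = 27·241 + 217 = 6724 → 33899/6724
APPEND 16: p_5 = 16·33899 + 1215 = 543599, q_5 = 16·6724 + 241 = 107825 → 543599/107825

5/1
121/24
1094/217
1215/241
33899/6724
543599/107825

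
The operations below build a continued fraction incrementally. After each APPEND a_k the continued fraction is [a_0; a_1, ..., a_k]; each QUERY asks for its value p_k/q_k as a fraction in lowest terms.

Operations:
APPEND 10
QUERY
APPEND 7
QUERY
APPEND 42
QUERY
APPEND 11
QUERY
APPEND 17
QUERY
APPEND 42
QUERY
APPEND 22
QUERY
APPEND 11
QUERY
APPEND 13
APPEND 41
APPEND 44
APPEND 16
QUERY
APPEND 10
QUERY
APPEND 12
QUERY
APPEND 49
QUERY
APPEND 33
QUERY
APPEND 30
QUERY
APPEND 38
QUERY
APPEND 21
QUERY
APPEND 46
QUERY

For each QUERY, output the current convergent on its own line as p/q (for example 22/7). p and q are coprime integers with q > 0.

10/1
71/7
2992/295
32983/3252
563703/55579
23708509/2337570
522150901/51482119
5767368420/568640879
2187541927916581/215683423383561
22011946825727895/2170295337484816
266330903836651321/26259227473201353
13072226234821642624/1288872441524351113
431649796652950857913/42559049797776788082
12962566125823347380014/1278060366374827993573
493009162577940151298445/48608852972041240543856
10366154980262566524647359/1022063972779240879414549
477336138254656000285076959/47063551600817121693613110

APPEND 10: p_0 = 10·1 + 0 = 10, q_0 = 10·0 + 1 = 1 → 10/1
APPEND 7: p_1 = 7·10 + 1 = 71, q_1 = 7·1 + 0 = 7 → 71/7
APPEND 42: p_2 = 42·71 + 10 = 2992, q_2 = 42·7 + 1 = 295 → 2992/295
APPEND 11: p_3 = 11·2992 + 71 = 32983, q_3 = 11·295 + 7 = 3252 → 32983/3252
APPEND 17: p_4 = 17·32983 + 2992 = 563703, q_4 = 17·3252 + 295 = 55579 → 563703/55579
APPEND 42: p_5 = 42·563703 + 32983 = 23708509, q_5 = 42·55579 + 3252 = 2337570 → 23708509/2337570
APPEND 22: p_6 = 22·23708509 + 563703 = 522150901, q_6 = 22·2337570 + 55579 = 51482119 → 522150901/51482119
APPEND 11: p_7 = 11·522150901 + 23708509 = 5767368420, q_7 = 11·51482119 + 2337570 = 568640879 → 5767368420/568640879
APPEND 13: p_8 = 13·5767368420 + 522150901 = 75497940361, q_8 = 13·568640879 + 51482119 = 7443813546 → 75497940361/7443813546
APPEND 41: p_9 = 41·75497940361 + 5767368420 = 3101182923221, q_9 = 41·7443813546 + 568640879 = 305764996265 → 3101182923221/305764996265
APPEND 44: p_10 = 44·3101182923221 + 75497940361 = 136527546562085, q_10 = 44·305764996265 + 7443813546 = 13461103649206 → 136527546562085/13461103649206
APPEND 16: p_11 = 16·136527546562085 + 3101182923221 = 2187541927916581, q_11 = 16·13461103649206 + 305764996265 = 215683423383561 → 2187541927916581/215683423383561
APPEND 10: p_12 = 10·2187541927916581 + 136527546562085 = 22011946825727895, q_12 = 10·215683423383561 + 13461103649206 = 2170295337484816 → 22011946825727895/2170295337484816
APPEND 12: p_13 = 12·22011946825727895 + 2187541927916581 = 266330903836651321, q_13 = 12·2170295337484816 + 215683423383561 = 26259227473201353 → 266330903836651321/26259227473201353
APPEND 49: p_14 = 49·266330903836651321 + 22011946825727895 = 13072226234821642624, q_14 = 49·26259227473201353 + 2170295337484816 = 1288872441524351113 → 13072226234821642624/1288872441524351113
APPEND 33: p_15 = 33·13072226234821642624 + 266330903836651321 = 431649796652950857913, q_15 = 33·1288872441524351113 + 26259227473201353 = 42559049797776788082 → 431649796652950857913/42559049797776788082
APPEND 30: p_16 = 30·431649796652950857913 + 13072226234821642624 = 12962566125823347380014, q_16 = 30·42559049797776788082 + 1288872441524351113 = 1278060366374827993573 → 12962566125823347380014/1278060366374827993573
APPEND 38: p_17 = 38·12962566125823347380014 + 431649796652950857913 = 493009162577940151298445, q_17 = 38·1278060366374827993573 + 42559049797776788082 = 48608852972041240543856 → 493009162577940151298445/48608852972041240543856
APPEND 21: p_18 = 21·493009162577940151298445 + 12962566125823347380014 = 10366154980262566524647359, q_18 = 21·48608852972041240543856 + 1278060366374827993573 = 1022063972779240879414549 → 10366154980262566524647359/1022063972779240879414549
APPEND 46: p_19 = 46·10366154980262566524647359 + 493009162577940151298445 = 477336138254656000285076959, q_19 = 46·1022063972779240879414549 + 48608852972041240543856 = 47063551600817121693613110 → 477336138254656000285076959/47063551600817121693613110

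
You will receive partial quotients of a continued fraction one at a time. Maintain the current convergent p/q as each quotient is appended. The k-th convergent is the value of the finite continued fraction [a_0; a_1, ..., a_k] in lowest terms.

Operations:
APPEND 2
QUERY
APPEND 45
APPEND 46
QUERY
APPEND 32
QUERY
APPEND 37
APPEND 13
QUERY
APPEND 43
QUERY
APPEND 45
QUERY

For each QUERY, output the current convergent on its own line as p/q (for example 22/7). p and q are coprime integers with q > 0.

APPEND 2: p_0 = 2·1 + 0 = 2, q_0 = 2·0 + 1 = 1 → 2/1
APPEND 45: p_1 = 45·2 + 1 = 91, q_1 = 45·1 + 0 = 45 → 91/45
APPEND 46: p_2 = 46·91 + 2 = 4188, q_2 = 46·45 + 1 = 2071 → 4188/2071
APPEND 32: p_3 = 32·4188 + 91 = 134107, q_3 = 32·2071 + 45 = 66317 → 134107/66317
APPEND 37: p_4 = 37·134107 + 4188 = 4966147, q_4 = 37·66317 + 2071 = 2455800 → 4966147/2455800
APPEND 13: p_5 = 13·4966147 + 134107 = 64694018, q_5 = 13·2455800 + 66317 = 31991717 → 64694018/31991717
APPEND 43: p_6 = 43·64694018 + 4966147 = 2786808921, q_6 = 43·31991717 + 2455800 = 1378099631 → 2786808921/1378099631
APPEND 45: p_7 = 45·2786808921 + 64694018 = 125471095463, q_7 = 45·1378099631 + 31991717 = 62046475112 → 125471095463/62046475112

2/1
4188/2071
134107/66317
64694018/31991717
2786808921/1378099631
125471095463/62046475112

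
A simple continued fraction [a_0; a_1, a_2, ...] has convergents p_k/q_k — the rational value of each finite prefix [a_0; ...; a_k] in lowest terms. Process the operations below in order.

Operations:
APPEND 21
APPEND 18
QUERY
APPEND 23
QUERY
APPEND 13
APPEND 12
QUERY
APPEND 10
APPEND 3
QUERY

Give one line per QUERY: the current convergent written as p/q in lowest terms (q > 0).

APPEND 21: p_0 = 21·1 + 0 = 21, q_0 = 21·0 + 1 = 1 → 21/1
APPEND 18: p_1 = 18·21 + 1 = 379, q_1 = 18·1 + 0 = 18 → 379/18
APPEND 23: p_2 = 23·379 + 21 = 8738, q_2 = 23·18 + 1 = 415 → 8738/415
APPEND 13: p_3 = 13·8738 + 379 = 113973, q_3 = 13·415 + 18 = 5413 → 113973/5413
APPEND 12: p_4 = 12·113973 + 8738 = 1376414, q_4 = 12·5413 + 415 = 65371 → 1376414/65371
APPEND 10: p_5 = 10·1376414 + 113973 = 13878113, q_5 = 10·65371 + 5413 = 659123 → 13878113/659123
APPEND 3: p_6 = 3·13878113 + 1376414 = 43010753, q_6 = 3·659123 + 65371 = 2042740 → 43010753/2042740

379/18
8738/415
1376414/65371
43010753/2042740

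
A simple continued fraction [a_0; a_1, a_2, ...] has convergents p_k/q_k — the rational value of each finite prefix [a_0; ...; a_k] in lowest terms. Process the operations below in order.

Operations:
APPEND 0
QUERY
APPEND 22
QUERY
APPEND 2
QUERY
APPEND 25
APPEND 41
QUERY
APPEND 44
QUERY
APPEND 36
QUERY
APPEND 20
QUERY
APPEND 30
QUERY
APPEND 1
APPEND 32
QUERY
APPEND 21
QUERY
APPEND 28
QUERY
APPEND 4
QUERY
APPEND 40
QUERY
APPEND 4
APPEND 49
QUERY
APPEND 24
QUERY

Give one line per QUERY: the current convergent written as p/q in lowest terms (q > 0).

APPEND 0: p_0 = 0·1 + 0 = 0, q_0 = 0·0 + 1 = 1 → 0/1
APPEND 22: p_1 = 22·0 + 1 = 1, q_1 = 22·1 + 0 = 22 → 1/22
APPEND 2: p_2 = 2·1 + 0 = 2, q_2 = 2·22 + 1 = 45 → 2/45
APPEND 25: p_3 = 25·2 + 1 = 51, q_3 = 25·45 + 22 = 1147 → 51/1147
APPEND 41: p_4 = 41·51 + 2 = 2093, q_4 = 41·1147 + 45 = 47072 → 2093/47072
APPEND 44: p_5 = 44·2093 + 51 = 92143, q_5 = 44·47072 + 1147 = 2072315 → 92143/2072315
APPEND 36: p_6 = 36·92143 + 2093 = 3319241, q_6 = 36·2072315 + 47072 = 74650412 → 3319241/74650412
APPEND 20: p_7 = 20·3319241 + 92143 = 66476963, q_7 = 20·74650412 + 2072315 = 1495080555 → 66476963/1495080555
APPEND 30: p_8 = 30·66476963 + 3319241 = 1997628131, q_8 = 30·1495080555 + 74650412 = 44927067062 → 1997628131/44927067062
APPEND 1: p_9 = 1·1997628131 + 66476963 = 2064105094, q_9 = 1·44927067062 + 1495080555 = 46422147617 → 2064105094/46422147617
APPEND 32: p_10 = 32·2064105094 + 1997628131 = 68048991139, q_10 = 32·46422147617 + 44927067062 = 1530435790806 → 68048991139/1530435790806
APPEND 21: p_11 = 21·68048991139 + 2064105094 = 1431092919013, q_11 = 21·1530435790806 + 46422147617 = 32185573754543 → 1431092919013/32185573754543
APPEND 28: p_12 = 28·1431092919013 + 68048991139 = 40138650723503, q_12 = 28·32185573754543 + 1530435790806 = 902726500918010 → 40138650723503/902726500918010
APPEND 4: p_13 = 4·40138650723503 + 1431092919013 = 161985695813025, q_13 = 4·902726500918010 + 32185573754543 = 3643091577426583 → 161985695813025/3643091577426583
APPEND 40: p_14 = 40·161985695813025 + 40138650723503 = 6519566483244503, q_14 = 40·3643091577426583 + 902726500918010 = 146626389597981330 → 6519566483244503/146626389597981330
APPEND 4: p_15 = 4·6519566483244503 + 161985695813025 = 26240251628791037, q_15 = 4·146626389597981330 + 3643091577426583 = 590148649969351903 → 26240251628791037/590148649969351903
APPEND 49: p_16 = 49·26240251628791037 + 6519566483244503 = 1292291896294005316, q_16 = 49·590148649969351903 + 146626389597981330 = 29063910238096224577 → 1292291896294005316/29063910238096224577
APPEND 24: p_17 = 24·1292291896294005316 + 26240251628791037 = 31041245762684918621, q_17 = 24·29063910238096224577 + 590148649969351903 = 698123994364278741751 → 31041245762684918621/698123994364278741751

0/1
1/22
2/45
2093/47072
92143/2072315
3319241/74650412
66476963/1495080555
1997628131/44927067062
68048991139/1530435790806
1431092919013/32185573754543
40138650723503/902726500918010
161985695813025/3643091577426583
6519566483244503/146626389597981330
1292291896294005316/29063910238096224577
31041245762684918621/698123994364278741751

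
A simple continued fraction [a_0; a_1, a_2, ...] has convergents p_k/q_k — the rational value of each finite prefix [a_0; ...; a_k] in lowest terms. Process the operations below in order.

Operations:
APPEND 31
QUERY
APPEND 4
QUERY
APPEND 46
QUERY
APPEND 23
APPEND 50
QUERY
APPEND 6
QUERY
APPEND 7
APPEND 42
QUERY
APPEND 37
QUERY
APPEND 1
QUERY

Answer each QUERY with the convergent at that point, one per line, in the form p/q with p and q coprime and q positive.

31/1
125/4
5781/185
6660181/213135
40094174/1283069
12107508932/387457025
448265149883/14345104543
460372658815/14732561568

APPEND 31: p_0 = 31·1 + 0 = 31, q_0 = 31·0 + 1 = 1 → 31/1
APPEND 4: p_1 = 4·31 + 1 = 125, q_1 = 4·1 + 0 = 4 → 125/4
APPEND 46: p_2 = 46·125 + 31 = 5781, q_2 = 46·4 + 1 = 185 → 5781/185
APPEND 23: p_3 = 23·5781 + 125 = 133088, q_3 = 23·185 + 4 = 4259 → 133088/4259
APPEND 50: p_4 = 50·133088 + 5781 = 6660181, q_4 = 50·4259 + 185 = 213135 → 6660181/213135
APPEND 6: p_5 = 6·6660181 + 133088 = 40094174, q_5 = 6·213135 + 4259 = 1283069 → 40094174/1283069
APPEND 7: p_6 = 7·40094174 + 6660181 = 287319399, q_6 = 7·1283069 + 213135 = 9194618 → 287319399/9194618
APPEND 42: p_7 = 42·287319399 + 40094174 = 12107508932, q_7 = 42·9194618 + 1283069 = 387457025 → 12107508932/387457025
APPEND 37: p_8 = 37·12107508932 + 287319399 = 448265149883, q_8 = 37·387457025 + 9194618 = 14345104543 → 448265149883/14345104543
APPEND 1: p_9 = 1·448265149883 + 12107508932 = 460372658815, q_9 = 1·14345104543 + 387457025 = 14732561568 → 460372658815/14732561568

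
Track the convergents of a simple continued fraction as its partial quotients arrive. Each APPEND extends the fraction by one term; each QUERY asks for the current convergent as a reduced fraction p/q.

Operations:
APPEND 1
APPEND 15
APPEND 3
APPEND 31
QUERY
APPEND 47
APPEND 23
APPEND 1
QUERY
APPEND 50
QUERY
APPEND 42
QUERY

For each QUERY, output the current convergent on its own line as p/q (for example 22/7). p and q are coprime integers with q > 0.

1535/1441
1734191/1627993
88371547/82959870
3713339165/3485942533

APPEND 1: p_0 = 1·1 + 0 = 1, q_0 = 1·0 + 1 = 1 → 1/1
APPEND 15: p_1 = 15·1 + 1 = 16, q_1 = 15·1 + 0 = 15 → 16/15
APPEND 3: p_2 = 3·16 + 1 = 49, q_2 = 3·15 + 1 = 46 → 49/46
APPEND 31: p_3 = 31·49 + 16 = 1535, q_3 = 31·46 + 15 = 1441 → 1535/1441
APPEND 47: p_4 = 47·1535 + 49 = 72194, q_4 = 47·1441 + 46 = 67773 → 72194/67773
APPEND 23: p_5 = 23·72194 + 1535 = 1661997, q_5 = 23·67773 + 1441 = 1560220 → 1661997/1560220
APPEND 1: p_6 = 1·1661997 + 72194 = 1734191, q_6 = 1·1560220 + 67773 = 1627993 → 1734191/1627993
APPEND 50: p_7 = 50·1734191 + 1661997 = 88371547, q_7 = 50·1627993 + 1560220 = 82959870 → 88371547/82959870
APPEND 42: p_8 = 42·88371547 + 1734191 = 3713339165, q_8 = 42·82959870 + 1627993 = 3485942533 → 3713339165/3485942533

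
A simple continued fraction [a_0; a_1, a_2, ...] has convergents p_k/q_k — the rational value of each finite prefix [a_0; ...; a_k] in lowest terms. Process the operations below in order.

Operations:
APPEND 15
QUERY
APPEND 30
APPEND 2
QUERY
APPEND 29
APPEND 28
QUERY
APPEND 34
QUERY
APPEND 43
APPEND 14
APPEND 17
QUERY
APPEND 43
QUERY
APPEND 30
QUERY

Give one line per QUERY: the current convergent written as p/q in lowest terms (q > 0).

APPEND 15: p_0 = 15·1 + 0 = 15, q_0 = 15·0 + 1 = 1 → 15/1
APPEND 30: p_1 = 30·15 + 1 = 451, q_1 = 30·1 + 0 = 30 → 451/30
APPEND 2: p_2 = 2·451 + 15 = 917, q_2 = 2·30 + 1 = 61 → 917/61
APPEND 29: p_3 = 29·917 + 451 = 27044, q_3 = 29·61 + 30 = 1799 → 27044/1799
APPEND 28: p_4 = 28·27044 + 917 = 758149, q_4 = 28·1799 + 61 = 50433 → 758149/50433
APPEND 34: p_5 = 34·758149 + 27044 = 25804110, q_5 = 34·50433 + 1799 = 1716521 → 25804110/1716521
APPEND 43: p_6 = 43·25804110 + 758149 = 1110334879, q_6 = 43·1716521 + 50433 = 73860836 → 1110334879/73860836
APPEND 14: p_7 = 14·1110334879 + 25804110 = 15570492416, q_7 = 14·73860836 + 1716521 = 1035768225 → 15570492416/1035768225
APPEND 17: p_8 = 17·15570492416 + 1110334879 = 265808705951, q_8 = 17·1035768225 + 73860836 = 17681920661 → 265808705951/17681920661
APPEND 43: p_9 = 43·265808705951 + 15570492416 = 11445344848309, q_9 = 43·17681920661 + 1035768225 = 761358356648 → 11445344848309/761358356648
APPEND 30: p_10 = 30·11445344848309 + 265808705951 = 343626154155221, q_10 = 30·761358356648 + 17681920661 = 22858432620101 → 343626154155221/22858432620101

15/1
917/61
758149/50433
25804110/1716521
265808705951/17681920661
11445344848309/761358356648
343626154155221/22858432620101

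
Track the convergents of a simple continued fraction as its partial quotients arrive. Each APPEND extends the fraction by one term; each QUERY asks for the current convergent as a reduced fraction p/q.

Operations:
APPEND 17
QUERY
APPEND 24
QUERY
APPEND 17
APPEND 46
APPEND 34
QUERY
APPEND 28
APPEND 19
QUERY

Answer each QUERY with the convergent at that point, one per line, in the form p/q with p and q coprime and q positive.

APPEND 17: p_0 = 17·1 + 0 = 17, q_0 = 17·0 + 1 = 1 → 17/1
APPEND 24: p_1 = 24·17 + 1 = 409, q_1 = 24·1 + 0 = 24 → 409/24
APPEND 17: p_2 = 17·409 + 17 = 6970, q_2 = 17·24 + 1 = 409 → 6970/409
APPEND 46: p_3 = 46·6970 + 409 = 321029, q_3 = 46·409 + 24 = 18838 → 321029/18838
APPEND 34: p_4 = 34·321029 + 6970 = 10921956, q_4 = 34·18838 + 409 = 640901 → 10921956/640901
APPEND 28: p_5 = 28·10921956 + 321029 = 306135797, q_5 = 28·640901 + 18838 = 17964066 → 306135797/17964066
APPEND 19: p_6 = 19·306135797 + 10921956 = 5827502099, q_6 = 19·17964066 + 640901 = 341958155 → 5827502099/341958155

17/1
409/24
10921956/640901
5827502099/341958155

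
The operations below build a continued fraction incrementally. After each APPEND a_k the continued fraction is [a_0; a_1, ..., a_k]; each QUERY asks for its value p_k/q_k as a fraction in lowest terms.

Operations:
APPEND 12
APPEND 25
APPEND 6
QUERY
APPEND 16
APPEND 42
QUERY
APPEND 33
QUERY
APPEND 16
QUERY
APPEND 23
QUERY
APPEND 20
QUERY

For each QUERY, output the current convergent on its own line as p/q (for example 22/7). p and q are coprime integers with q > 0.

1818/151
1236156/102673
40822537/3390650
654396748/54353073
15091947741/1253511329
302493351568/25124579653

APPEND 12: p_0 = 12·1 + 0 = 12, q_0 = 12·0 + 1 = 1 → 12/1
APPEND 25: p_1 = 25·12 + 1 = 301, q_1 = 25·1 + 0 = 25 → 301/25
APPEND 6: p_2 = 6·301 + 12 = 1818, q_2 = 6·25 + 1 = 151 → 1818/151
APPEND 16: p_3 = 16·1818 + 301 = 29389, q_3 = 16·151 + 25 = 2441 → 29389/2441
APPEND 42: p_4 = 42·29389 + 1818 = 1236156, q_4 = 42·2441 + 151 = 102673 → 1236156/102673
APPEND 33: p_5 = 33·1236156 + 29389 = 40822537, q_5 = 33·102673 + 2441 = 3390650 → 40822537/3390650
APPEND 16: p_6 = 16·40822537 + 1236156 = 654396748, q_6 = 16·3390650 + 102673 = 54353073 → 654396748/54353073
APPEND 23: p_7 = 23·654396748 + 40822537 = 15091947741, q_7 = 23·54353073 + 3390650 = 1253511329 → 15091947741/1253511329
APPEND 20: p_8 = 20·15091947741 + 654396748 = 302493351568, q_8 = 20·1253511329 + 54353073 = 25124579653 → 302493351568/25124579653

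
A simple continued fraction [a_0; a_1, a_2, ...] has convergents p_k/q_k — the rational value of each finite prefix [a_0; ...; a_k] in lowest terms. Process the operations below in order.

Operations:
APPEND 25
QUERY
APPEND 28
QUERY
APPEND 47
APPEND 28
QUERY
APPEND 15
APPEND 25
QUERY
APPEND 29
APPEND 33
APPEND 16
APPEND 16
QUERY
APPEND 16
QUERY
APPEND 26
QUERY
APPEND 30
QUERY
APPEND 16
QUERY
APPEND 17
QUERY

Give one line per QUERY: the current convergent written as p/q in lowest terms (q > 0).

25/1
701/28
923917/36904
348217092/13908829
86012748087959/3435605639299
1381558888012771/55183581645670
36006543836420005/1438208728426719
1081577873980612921/43201445434447240
17341252527526226741/692661335679582559
295882870841926467518/11818444151987350743

APPEND 25: p_0 = 25·1 + 0 = 25, q_0 = 25·0 + 1 = 1 → 25/1
APPEND 28: p_1 = 28·25 + 1 = 701, q_1 = 28·1 + 0 = 28 → 701/28
APPEND 47: p_2 = 47·701 + 25 = 32972, q_2 = 47·28 + 1 = 1317 → 32972/1317
APPEND 28: p_3 = 28·32972 + 701 = 923917, q_3 = 28·1317 + 28 = 36904 → 923917/36904
APPEND 15: p_4 = 15·923917 + 32972 = 13891727, q_4 = 15·36904 + 1317 = 554877 → 13891727/554877
APPEND 25: p_5 = 25·13891727 + 923917 = 348217092, q_5 = 25·554877 + 36904 = 13908829 → 348217092/13908829
APPEND 29: p_6 = 29·348217092 + 13891727 = 10112187395, q_6 = 29·13908829 + 554877 = 403910918 → 10112187395/403910918
APPEND 33: p_7 = 33·10112187395 + 348217092 = 334050401127, q_7 = 33·403910918 + 13908829 = 13342969123 → 334050401127/13342969123
APPEND 16: p_8 = 16·334050401127 + 10112187395 = 5354918605427, q_8 = 16·13342969123 + 403910918 = 213891416886 → 5354918605427/213891416886
APPEND 16: p_9 = 16·5354918605427 + 334050401127 = 86012748087959, q_9 = 16·213891416886 + 13342969123 = 3435605639299 → 86012748087959/3435605639299
APPEND 16: p_10 = 16·86012748087959 + 5354918605427 = 1381558888012771, q_10 = 16·3435605639299 + 213891416886 = 55183581645670 → 1381558888012771/55183581645670
APPEND 26: p_11 = 26·1381558888012771 + 86012748087959 = 36006543836420005, q_11 = 26·55183581645670 + 3435605639299 = 1438208728426719 → 36006543836420005/1438208728426719
APPEND 30: p_12 = 30·36006543836420005 + 1381558888012771 = 1081577873980612921, q_12 = 30·1438208728426719 + 55183581645670 = 43201445434447240 → 1081577873980612921/43201445434447240
APPEND 16: p_13 = 16·1081577873980612921 + 36006543836420005 = 17341252527526226741, q_13 = 16·43201445434447240 + 1438208728426719 = 692661335679582559 → 17341252527526226741/692661335679582559
APPEND 17: p_14 = 17·17341252527526226741 + 1081577873980612921 = 295882870841926467518, q_14 = 17·692661335679582559 + 43201445434447240 = 11818444151987350743 → 295882870841926467518/11818444151987350743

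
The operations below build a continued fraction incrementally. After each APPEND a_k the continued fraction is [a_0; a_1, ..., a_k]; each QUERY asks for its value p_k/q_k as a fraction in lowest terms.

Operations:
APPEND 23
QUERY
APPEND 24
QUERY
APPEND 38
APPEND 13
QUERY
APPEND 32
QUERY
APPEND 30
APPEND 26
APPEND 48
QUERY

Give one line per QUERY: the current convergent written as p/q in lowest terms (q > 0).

23/1
553/24
274034/11893
8790125/381489
330130178216/14327558659

APPEND 23: p_0 = 23·1 + 0 = 23, q_0 = 23·0 + 1 = 1 → 23/1
APPEND 24: p_1 = 24·23 + 1 = 553, q_1 = 24·1 + 0 = 24 → 553/24
APPEND 38: p_2 = 38·553 + 23 = 21037, q_2 = 38·24 + 1 = 913 → 21037/913
APPEND 13: p_3 = 13·21037 + 553 = 274034, q_3 = 13·913 + 24 = 11893 → 274034/11893
APPEND 32: p_4 = 32·274034 + 21037 = 8790125, q_4 = 32·11893 + 913 = 381489 → 8790125/381489
APPEND 30: p_5 = 30·8790125 + 274034 = 263977784, q_5 = 30·381489 + 11893 = 11456563 → 263977784/11456563
APPEND 26: p_6 = 26·263977784 + 8790125 = 6872212509, q_6 = 26·11456563 + 381489 = 298252127 → 6872212509/298252127
APPEND 48: p_7 = 48·6872212509 + 263977784 = 330130178216, q_7 = 48·298252127 + 11456563 = 14327558659 → 330130178216/14327558659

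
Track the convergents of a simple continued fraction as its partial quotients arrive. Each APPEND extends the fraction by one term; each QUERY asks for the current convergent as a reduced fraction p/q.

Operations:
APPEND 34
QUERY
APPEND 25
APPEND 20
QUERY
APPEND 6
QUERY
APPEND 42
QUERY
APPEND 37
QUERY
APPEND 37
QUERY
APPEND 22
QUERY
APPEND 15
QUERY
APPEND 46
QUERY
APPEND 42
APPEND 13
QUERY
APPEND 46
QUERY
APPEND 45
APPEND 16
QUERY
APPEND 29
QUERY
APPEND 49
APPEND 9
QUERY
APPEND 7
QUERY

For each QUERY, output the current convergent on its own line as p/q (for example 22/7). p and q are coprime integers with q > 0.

APPEND 34: p_0 = 34·1 + 0 = 34, q_0 = 34·0 + 1 = 1 → 34/1
APPEND 25: p_1 = 25·34 + 1 = 851, q_1 = 25·1 + 0 = 25 → 851/25
APPEND 20: p_2 = 20·851 + 34 = 17054, q_2 = 20·25 + 1 = 501 → 17054/501
APPEND 6: p_3 = 6·17054 + 851 = 103175, q_3 = 6·501 + 25 = 3031 → 103175/3031
APPEND 42: p_4 = 42·103175 + 17054 = 4350404, q_4 = 42·3031 + 501 = 127803 → 4350404/127803
APPEND 37: p_5 = 37·4350404 + 103175 = 161068123, q_5 = 37·127803 + 3031 = 4731742 → 161068123/4731742
APPEND 37: p_6 = 37·161068123 + 4350404 = 5963870955, q_6 = 37·4731742 + 127803 = 175202257 → 5963870955/175202257
APPEND 22: p_7 = 22·5963870955 + 161068123 = 131366229133, q_7 = 22·175202257 + 4731742 = 3859181396 → 131366229133/3859181396
APPEND 15: p_8 = 15·131366229133 + 5963870955 = 1976457307950, q_8 = 15·3859181396 + 175202257 = 58062923197 → 1976457307950/58062923197
APPEND 46: p_9 = 46·1976457307950 + 131366229133 = 91048402394833, q_9 = 46·58062923197 + 3859181396 = 2674753648458 → 91048402394833/2674753648458
APPEND 42: p_10 = 42·91048402394833 + 1976457307950 = 3826009357890936, q_10 = 42·2674753648458 + 58062923197 = 112397716158433 → 3826009357890936/112397716158433
APPEND 13: p_11 = 13·3826009357890936 + 91048402394833 = 49829170054977001, q_11 = 13·112397716158433 + 2674753648458 = 1463845063708087 → 49829170054977001/1463845063708087
APPEND 46: p_12 = 46·49829170054977001 + 3826009357890936 = 2295967831886832982, q_12 = 46·1463845063708087 + 112397716158433 = 67449270646730435 → 2295967831886832982/67449270646730435
APPEND 45: p_13 = 45·2295967831886832982 + 49829170054977001 = 103368381604962461191, q_13 = 45·67449270646730435 + 1463845063708087 = 3036681024166577662 → 103368381604962461191/3036681024166577662
APPEND 16: p_14 = 16·103368381604962461191 + 2295967831886832982 = 1656190073511286212038, q_14 = 16·3036681024166577662 + 67449270646730435 = 48654345657311973027 → 1656190073511286212038/48654345657311973027
APPEND 29: p_15 = 29·1656190073511286212038 + 103368381604962461191 = 48132880513432262610293, q_15 = 29·48654345657311973027 + 3036681024166577662 = 1414012705086213795445 → 48132880513432262610293/1414012705086213795445
APPEND 49: p_16 = 49·48132880513432262610293 + 1656190073511286212038 = 2360167335231692154116395, q_16 = 49·1414012705086213795445 + 48654345657311973027 = 69335276894881787949832 → 2360167335231692154116395/69335276894881787949832
APPEND 9: p_17 = 9·2360167335231692154116395 + 48132880513432262610293 = 21289638897598661649657848, q_17 = 9·69335276894881787949832 + 1414012705086213795445 = 625431504759022305343933 → 21289638897598661649657848/625431504759022305343933
APPEND 7: p_18 = 7·21289638897598661649657848 + 2360167335231692154116395 = 151387639618422323701721331, q_18 = 7·625431504759022305343933 + 69335276894881787949832 = 4447355810208037925357363 → 151387639618422323701721331/4447355810208037925357363

34/1
17054/501
103175/3031
4350404/127803
161068123/4731742
5963870955/175202257
131366229133/3859181396
1976457307950/58062923197
91048402394833/2674753648458
49829170054977001/1463845063708087
2295967831886832982/67449270646730435
1656190073511286212038/48654345657311973027
48132880513432262610293/1414012705086213795445
21289638897598661649657848/625431504759022305343933
151387639618422323701721331/4447355810208037925357363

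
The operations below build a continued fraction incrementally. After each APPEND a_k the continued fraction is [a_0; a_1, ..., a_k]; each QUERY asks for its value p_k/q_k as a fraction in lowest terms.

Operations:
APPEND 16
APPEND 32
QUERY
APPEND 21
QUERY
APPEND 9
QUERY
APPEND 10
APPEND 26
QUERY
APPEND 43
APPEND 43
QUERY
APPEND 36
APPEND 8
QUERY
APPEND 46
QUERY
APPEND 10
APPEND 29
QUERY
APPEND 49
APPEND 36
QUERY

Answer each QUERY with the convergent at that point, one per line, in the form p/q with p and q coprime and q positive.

APPEND 16: p_0 = 16·1 + 0 = 16, q_0 = 16·0 + 1 = 1 → 16/1
APPEND 32: p_1 = 32·16 + 1 = 513, q_1 = 32·1 + 0 = 32 → 513/32
APPEND 21: p_2 = 21·513 + 16 = 10789, q_2 = 21·32 + 1 = 673 → 10789/673
APPEND 9: p_3 = 9·10789 + 513 = 97614, q_3 = 9·673 + 32 = 6089 → 97614/6089
APPEND 10: p_4 = 10·97614 + 10789 = 986929, q_4 = 10·6089 + 673 = 61563 → 986929/61563
APPEND 26: p_5 = 26·986929 + 97614 = 25757768, q_5 = 26·61563 + 6089 = 1606727 → 25757768/1606727
APPEND 43: p_6 = 43·25757768 + 986929 = 1108570953, q_6 = 43·1606727 + 61563 = 69150824 → 1108570953/69150824
APPEND 43: p_7 = 43·1108570953 + 25757768 = 47694308747, q_7 = 43·69150824 + 1606727 = 2975092159 → 47694308747/2975092159
APPEND 36: p_8 = 36·47694308747 + 1108570953 = 1718103685845, q_8 = 36·2975092159 + 69150824 = 107172468548 → 1718103685845/107172468548
APPEND 8: p_9 = 8·1718103685845 + 47694308747 = 13792523795507, q_9 = 8·107172468548 + 2975092159 = 860354840543 → 13792523795507/860354840543
APPEND 46: p_10 = 46·13792523795507 + 1718103685845 = 636174198279167, q_10 = 46·860354840543 + 107172468548 = 39683495133526 → 636174198279167/39683495133526
APPEND 10: p_11 = 10·636174198279167 + 13792523795507 = 6375534506587177, q_11 = 10·39683495133526 + 860354840543 = 397695306175803 → 6375534506587177/397695306175803
APPEND 29: p_12 = 29·6375534506587177 + 636174198279167 = 185526674889307300, q_12 = 29·397695306175803 + 39683495133526 = 11572847374231813 → 185526674889307300/11572847374231813
APPEND 49: p_13 = 49·185526674889307300 + 6375534506587177 = 9097182604082644877, q_13 = 49·11572847374231813 + 397695306175803 = 567467216643534640 → 9097182604082644877/567467216643534640
APPEND 36: p_14 = 36·9097182604082644877 + 185526674889307300 = 327684100421864522872, q_14 = 36·567467216643534640 + 11572847374231813 = 20440392646541478853 → 327684100421864522872/20440392646541478853

513/32
10789/673
97614/6089
25757768/1606727
47694308747/2975092159
13792523795507/860354840543
636174198279167/39683495133526
185526674889307300/11572847374231813
327684100421864522872/20440392646541478853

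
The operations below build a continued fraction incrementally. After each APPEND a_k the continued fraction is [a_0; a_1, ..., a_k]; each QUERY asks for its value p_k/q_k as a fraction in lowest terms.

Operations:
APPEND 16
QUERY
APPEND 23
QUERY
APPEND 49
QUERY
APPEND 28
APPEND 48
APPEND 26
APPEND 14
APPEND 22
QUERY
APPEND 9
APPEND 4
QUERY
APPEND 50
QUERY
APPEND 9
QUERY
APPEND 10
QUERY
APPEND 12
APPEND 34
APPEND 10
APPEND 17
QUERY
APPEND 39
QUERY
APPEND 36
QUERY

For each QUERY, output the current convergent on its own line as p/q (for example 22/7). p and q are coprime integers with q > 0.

APPEND 16: p_0 = 16·1 + 0 = 16, q_0 = 16·0 + 1 = 1 → 16/1
APPEND 23: p_1 = 23·16 + 1 = 369, q_1 = 23·1 + 0 = 23 → 369/23
APPEND 49: p_2 = 49·369 + 16 = 18097, q_2 = 49·23 + 1 = 1128 → 18097/1128
APPEND 28: p_3 = 28·18097 + 369 = 507085, q_3 = 28·1128 + 23 = 31607 → 507085/31607
APPEND 48: p_4 = 48·507085 + 18097 = 24358177, q_4 = 48·31607 + 1128 = 1518264 → 24358177/1518264
APPEND 26: p_5 = 26·24358177 + 507085 = 633819687, q_5 = 26·1518264 + 31607 = 39506471 → 633819687/39506471
APPEND 14: p_6 = 14·633819687 + 24358177 = 8897833795, q_6 = 14·39506471 + 1518264 = 554608858 → 8897833795/554608858
APPEND 22: p_7 = 22·8897833795 + 633819687 = 196386163177, q_7 = 22·554608858 + 39506471 = 12240901347 → 196386163177/12240901347
APPEND 9: p_8 = 9·196386163177 + 8897833795 = 1776373302388, q_8 = 9·12240901347 + 554608858 = 110722720981 → 1776373302388/110722720981
APPEND 4: p_9 = 4·1776373302388 + 196386163177 = 7301879372729, q_9 = 4·110722720981 + 12240901347 = 455131785271 → 7301879372729/455131785271
APPEND 50: p_10 = 50·7301879372729 + 1776373302388 = 366870341938838, q_10 = 50·455131785271 + 110722720981 = 22867311984531 → 366870341938838/22867311984531
APPEND 9: p_11 = 9·366870341938838 + 7301879372729 = 3309134956822271, q_11 = 9·22867311984531 + 455131785271 = 206260939646050 → 3309134956822271/206260939646050
APPEND 10: p_12 = 10·3309134956822271 + 366870341938838 = 33458219910161548, q_12 = 10·206260939646050 + 22867311984531 = 2085476708445031 → 33458219910161548/2085476708445031
APPEND 12: p_13 = 12·33458219910161548 + 3309134956822271 = 404807773878760847, q_13 = 12·2085476708445031 + 206260939646050 = 25231981440986422 → 404807773878760847/25231981440986422
APPEND 34: p_14 = 34·404807773878760847 + 33458219910161548 = 13796922531788030346, q_14 = 34·25231981440986422 + 2085476708445031 = 859972845701983379 → 13796922531788030346/859972845701983379
APPEND 10: p_15 = 10·13796922531788030346 + 404807773878760847 = 138374033091759064307, q_15 = 10·859972845701983379 + 25231981440986422 = 8624960438460820212 → 138374033091759064307/8624960438460820212
APPEND 17: p_16 = 17·138374033091759064307 + 13796922531788030346 = 2366155485091692123565, q_16 = 17·8624960438460820212 + 859972845701983379 = 147484300299535926983 → 2366155485091692123565/147484300299535926983
APPEND 39: p_17 = 39·2366155485091692123565 + 138374033091759064307 = 92418437951667751883342, q_17 = 39·147484300299535926983 + 8624960438460820212 = 5760512672120361972549 → 92418437951667751883342/5760512672120361972549
APPEND 36: p_18 = 36·92418437951667751883342 + 2366155485091692123565 = 3329429921745130759923877, q_18 = 36·5760512672120361972549 + 147484300299535926983 = 207525940496632566938747 → 3329429921745130759923877/207525940496632566938747

16/1
369/23
18097/1128
196386163177/12240901347
7301879372729/455131785271
366870341938838/22867311984531
3309134956822271/206260939646050
33458219910161548/2085476708445031
2366155485091692123565/147484300299535926983
92418437951667751883342/5760512672120361972549
3329429921745130759923877/207525940496632566938747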